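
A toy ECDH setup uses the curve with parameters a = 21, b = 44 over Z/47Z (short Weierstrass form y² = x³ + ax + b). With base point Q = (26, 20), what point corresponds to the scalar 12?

(14, 36)

Repeated addition: build up to 12Q.
2Q: tangent at (26, 20): λ = (3·26² + 21)/(2·20) ≡ 28/40. 40⁻¹ ≡ 20 (mod 47) since 40·20 = 800 ≡ 1, so λ ≡ 28·20 ≡ 43.
  x = λ² - 26 - 26 = 1849 - 52 ≡ 11; y = λ·(26 - 11) - 20 ≡ 14. → (11, 14)
3Q: (11, 14) + (26, 20). λ = (20 - 14)/(26 - 11) ≡ 6/15 mod 47. 15⁻¹ ≡ 22 (mod 47), so λ ≡ 38.
  x = λ² - 11 - 26 = 1444 - 37 ≡ 44; y = λ·(11 - 44) - 14 ≡ 1. → (44, 1)
4Q: (44, 1) + (26, 20). λ = (20 - 1)/(26 - 44) ≡ 19/29 mod 47. 29⁻¹ ≡ 13 (mod 47), so λ ≡ 12.
  x = λ² - 44 - 26 = 144 - 70 ≡ 27; y = λ·(44 - 27) - 1 ≡ 15. → (27, 15)
5Q: (27, 15) + (26, 20). λ = (20 - 15)/(26 - 27) ≡ 5/46 mod 47. 46⁻¹ ≡ 46 (mod 47), so λ ≡ 42.
  x = λ² - 27 - 26 = 1764 - 53 ≡ 19; y = λ·(27 - 19) - 15 ≡ 39. → (19, 39)
6Q: (19, 39) + (26, 20). λ = (20 - 39)/(26 - 19) ≡ 28/7 mod 47. 7⁻¹ ≡ 27 (mod 47), so λ ≡ 4.
  x = λ² - 19 - 26 = 16 - 45 ≡ 18; y = λ·(19 - 18) - 39 ≡ 12. → (18, 12)
7Q: (18, 12) + (26, 20). λ = (20 - 12)/(26 - 18) ≡ 8/8 mod 47. 8⁻¹ ≡ 6 (mod 47), so λ ≡ 1.
  x = λ² - 18 - 26 = 1 - 44 ≡ 4; y = λ·(18 - 4) - 12 ≡ 2. → (4, 2)
8Q: (4, 2) + (26, 20). λ = (20 - 2)/(26 - 4) ≡ 18/22 mod 47. 22⁻¹ ≡ 15 (mod 47), so λ ≡ 35.
  x = λ² - 4 - 26 = 1225 - 30 ≡ 20; y = λ·(4 - 20) - 2 ≡ 2. → (20, 2)
9Q: (20, 2) + (26, 20). λ = (20 - 2)/(26 - 20) ≡ 18/6 mod 47. 6⁻¹ ≡ 8 (mod 47), so λ ≡ 3.
  x = λ² - 20 - 26 = 9 - 46 ≡ 10; y = λ·(20 - 10) - 2 ≡ 28. → (10, 28)
10Q: (10, 28) + (26, 20). λ = (20 - 28)/(26 - 10) ≡ 39/16 mod 47. 16⁻¹ ≡ 3 (mod 47), so λ ≡ 23.
  x = λ² - 10 - 26 = 529 - 36 ≡ 23; y = λ·(10 - 23) - 28 ≡ 2. → (23, 2)
11Q: (23, 2) + (26, 20). λ = (20 - 2)/(26 - 23) ≡ 18/3 mod 47. 3⁻¹ ≡ 16 (mod 47) since 3·16 = 48 ≡ 1, so λ ≡ 6.
  x = λ² - 23 - 26 = 36 - 49 ≡ 34; y = λ·(23 - 34) - 2 ≡ 26. → (34, 26)
12Q: (34, 26) + (26, 20). λ = (20 - 26)/(26 - 34) ≡ 41/39 mod 47. 39⁻¹ ≡ 41 (mod 47) since 39·41 = 1599 ≡ 1, so λ ≡ 36.
  x = λ² - 34 - 26 = 1296 - 60 ≡ 14; y = λ·(34 - 14) - 26 ≡ 36. → (14, 36)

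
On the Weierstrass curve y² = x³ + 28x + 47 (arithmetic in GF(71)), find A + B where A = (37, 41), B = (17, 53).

(37, 41) + (17, 53). λ = (53 - 41)/(17 - 37) ≡ 12/51 mod 71. 51⁻¹ ≡ 39 (mod 71), so λ ≡ 42.
  x = λ² - 37 - 17 = 1764 - 54 ≡ 6; y = λ·(37 - 6) - 41 ≡ 54. → (6, 54)

(6, 54)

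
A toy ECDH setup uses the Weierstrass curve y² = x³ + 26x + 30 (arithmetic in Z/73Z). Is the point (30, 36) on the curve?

y² = 36² ≡ 55; x³ + 26x + 30 = 27810 ≡ 70 (mod 73). 55 ≠ 70.

no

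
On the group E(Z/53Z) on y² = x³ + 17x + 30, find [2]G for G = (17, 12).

(8, 28)

tangent at (17, 12): λ = (3·17² + 17)/(2·12) ≡ 36/24. 24⁻¹ ≡ 42 (mod 53), so λ ≡ 36·42 ≡ 28.
  x = λ² - 17 - 17 = 784 - 34 ≡ 8; y = λ·(17 - 8) - 12 ≡ 28. → (8, 28)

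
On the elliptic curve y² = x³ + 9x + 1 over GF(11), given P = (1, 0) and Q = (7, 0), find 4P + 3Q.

First 4P:
Double-and-add on 4 = (100)₂. Start with P = (1, 0) for the leading 1-bit.
double: (1, 0) + (1, 0): same x and y₁ ≡ -y₂, so the sum is O.
double: O + O = O (identity).
4P = O.
Next 3Q:
Repeated addition: build up to 3Q.
2Q: (7, 0) + (7, 0): same x and y₁ ≡ -y₂, so the sum is O.
3Q: O + (7, 0) = (7, 0) (identity).
3Q = (7, 0).
Finally 4P + 3Q:
O + (7, 0) = (7, 0) (identity).

(7, 0)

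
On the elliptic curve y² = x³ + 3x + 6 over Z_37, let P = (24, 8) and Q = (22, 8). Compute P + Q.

(28, 29)

(24, 8) + (22, 8). λ = (8 - 8)/(22 - 24) ≡ 0/35 mod 37. 35⁻¹ ≡ 18 (mod 37), so λ ≡ 0.
  x = λ² - 24 - 22 = 0 - 46 ≡ 28; y = λ·(24 - 28) - 8 ≡ 29. → (28, 29)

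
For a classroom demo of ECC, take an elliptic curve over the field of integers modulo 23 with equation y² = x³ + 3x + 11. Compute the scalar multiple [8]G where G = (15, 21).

Double-and-add on 8 = (1000)₂. Start with G = (15, 21) for the leading 1-bit.
double: tangent at (15, 21): λ = (3·15² + 3)/(2·21) ≡ 11/19. 19⁻¹ ≡ 17 (mod 23) since 19·17 = 323 ≡ 1, so λ ≡ 11·17 ≡ 3.
  x = λ² - 15 - 15 = 9 - 30 ≡ 2; y = λ·(15 - 2) - 21 ≡ 18. → (2, 18)
double: tangent at (2, 18): λ = (3·2² + 3)/(2·18) ≡ 15/13. 13⁻¹ ≡ 16 (mod 23), so λ ≡ 15·16 ≡ 10.
  x = λ² - 2 - 2 = 100 - 4 ≡ 4; y = λ·(2 - 4) - 18 ≡ 8. → (4, 8)
double: tangent at (4, 8): λ = (3·4² + 3)/(2·8) ≡ 5/16. 16⁻¹ ≡ 13 (mod 23), so λ ≡ 5·13 ≡ 19.
  x = λ² - 4 - 4 = 361 - 8 ≡ 8; y = λ·(4 - 8) - 8 ≡ 8. → (8, 8)

(8, 8)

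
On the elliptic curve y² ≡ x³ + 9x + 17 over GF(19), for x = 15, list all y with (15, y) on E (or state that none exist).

x³ + 9x + 17 = 3527 ≡ 12 (mod 19).
12 is a non-residue mod 19; no y exists.

none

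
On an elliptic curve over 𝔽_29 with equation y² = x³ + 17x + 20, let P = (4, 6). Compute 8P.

(27, 23)

Repeated addition: build up to 8P.
2P: tangent at (4, 6): λ = (3·4² + 17)/(2·6) ≡ 7/12. 12⁻¹ ≡ 17 (mod 29), so λ ≡ 7·17 ≡ 3.
  x = λ² - 4 - 4 = 9 - 8 ≡ 1; y = λ·(4 - 1) - 6 ≡ 3. → (1, 3)
3P: (1, 3) + (4, 6). λ = (6 - 3)/(4 - 1) ≡ 3/3 mod 29. 3⁻¹ ≡ 10 (mod 29), so λ ≡ 1.
  x = λ² - 1 - 4 = 1 - 5 ≡ 25; y = λ·(1 - 25) - 3 ≡ 2. → (25, 2)
4P: (25, 2) + (4, 6). λ = (6 - 2)/(4 - 25) ≡ 4/8 mod 29. 8⁻¹ ≡ 11 (mod 29), so λ ≡ 15.
  x = λ² - 25 - 4 = 225 - 29 ≡ 22; y = λ·(25 - 22) - 2 ≡ 14. → (22, 14)
5P: (22, 14) + (4, 6). λ = (6 - 14)/(4 - 22) ≡ 21/11 mod 29. 11⁻¹ ≡ 8 (mod 29) since 11·8 = 88 ≡ 1, so λ ≡ 23.
  x = λ² - 22 - 4 = 529 - 26 ≡ 10; y = λ·(22 - 10) - 14 ≡ 1. → (10, 1)
6P: (10, 1) + (4, 6). λ = (6 - 1)/(4 - 10) ≡ 5/23 mod 29. 23⁻¹ ≡ 24 (mod 29), so λ ≡ 4.
  x = λ² - 10 - 4 = 16 - 14 ≡ 2; y = λ·(10 - 2) - 1 ≡ 2. → (2, 2)
7P: (2, 2) + (4, 6). λ = (6 - 2)/(4 - 2) ≡ 4/2 mod 29. 2⁻¹ ≡ 15 (mod 29) since 2·15 = 30 ≡ 1, so λ ≡ 2.
  x = λ² - 2 - 4 = 4 - 6 ≡ 27; y = λ·(2 - 27) - 2 ≡ 6. → (27, 6)
8P: (27, 6) + (4, 6). λ = (6 - 6)/(4 - 27) ≡ 0/6 mod 29. 6⁻¹ ≡ 5 (mod 29) since 6·5 = 30 ≡ 1, so λ ≡ 0.
  x = λ² - 27 - 4 = 0 - 31 ≡ 27; y = λ·(27 - 27) - 6 ≡ 23. → (27, 23)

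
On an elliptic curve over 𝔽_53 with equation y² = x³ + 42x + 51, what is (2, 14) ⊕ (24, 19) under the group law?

(2, 14) + (24, 19). λ = (19 - 14)/(24 - 2) ≡ 5/22 mod 53. 22⁻¹ ≡ 41 (mod 53) since 22·41 = 902 ≡ 1, so λ ≡ 46.
  x = λ² - 2 - 24 = 2116 - 26 ≡ 23; y = λ·(2 - 23) - 14 ≡ 27. → (23, 27)

(23, 27)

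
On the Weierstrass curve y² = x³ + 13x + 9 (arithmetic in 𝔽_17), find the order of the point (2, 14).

7

2P: tangent at (2, 14): λ = (3·2² + 13)/(2·14) ≡ 8/11. 11⁻¹ ≡ 14 (mod 17) since 11·14 = 154 ≡ 1, so λ ≡ 8·14 ≡ 10.
  x = λ² - 2 - 2 = 100 - 4 ≡ 11; y = λ·(2 - 11) - 14 ≡ 15. → (11, 15)
3P: (11, 15) + (2, 14). λ = (14 - 15)/(2 - 11) ≡ 16/8 mod 17. 8⁻¹ ≡ 15 (mod 17), so λ ≡ 2.
  x = λ² - 11 - 2 = 4 - 13 ≡ 8; y = λ·(11 - 8) - 15 ≡ 8. → (8, 8)
4P: (8, 8) + (2, 14). λ = (14 - 8)/(2 - 8) ≡ 6/11 mod 17. 11⁻¹ ≡ 14 (mod 17) since 11·14 = 154 ≡ 1, so λ ≡ 16.
  x = λ² - 8 - 2 = 256 - 10 ≡ 8; y = λ·(8 - 8) - 8 ≡ 9. → (8, 9)
5P: (8, 9) + (2, 14). λ = (14 - 9)/(2 - 8) ≡ 5/11 mod 17. 11⁻¹ ≡ 14 (mod 17), so λ ≡ 2.
  x = λ² - 8 - 2 = 4 - 10 ≡ 11; y = λ·(8 - 11) - 9 ≡ 2. → (11, 2)
6P: (11, 2) + (2, 14). λ = (14 - 2)/(2 - 11) ≡ 12/8 mod 17. 8⁻¹ ≡ 15 (mod 17) since 8·15 = 120 ≡ 1, so λ ≡ 10.
  x = λ² - 11 - 2 = 100 - 13 ≡ 2; y = λ·(11 - 2) - 2 ≡ 3. → (2, 3)
7P: (2, 3) + (2, 14): same x and y₁ ≡ -y₂, so the sum is 𝒪.
7P = 𝒪, so the order is 7.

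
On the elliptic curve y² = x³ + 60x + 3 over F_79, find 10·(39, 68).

Write Q = (39, 68).
Double-and-add on 10 = (1010)₂. Start with Q = (39, 68) for the leading 1-bit.
double: tangent at (39, 68): λ = (3·39² + 60)/(2·68) ≡ 41/57. 57⁻¹ ≡ 61 (mod 79) since 57·61 = 3477 ≡ 1, so λ ≡ 41·61 ≡ 52.
  x = λ² - 39 - 39 = 2704 - 78 ≡ 19; y = λ·(39 - 19) - 68 ≡ 24. → (19, 24)
double: tangent at (19, 24): λ = (3·19² + 60)/(2·24) ≡ 37/48. 48⁻¹ ≡ 28 (mod 79), so λ ≡ 37·28 ≡ 9.
  x = λ² - 19 - 19 = 81 - 38 ≡ 43; y = λ·(19 - 43) - 24 ≡ 76. → (43, 76)
add Q: (43, 76) + (39, 68). λ = (68 - 76)/(39 - 43) ≡ 71/75 mod 79. 75⁻¹ ≡ 59 (mod 79), so λ ≡ 2.
  x = λ² - 43 - 39 = 4 - 82 ≡ 1; y = λ·(43 - 1) - 76 ≡ 8. → (1, 8)
double: tangent at (1, 8): λ = (3·1² + 60)/(2·8) ≡ 63/16. 16⁻¹ ≡ 5 (mod 79), so λ ≡ 63·5 ≡ 78.
  x = λ² - 1 - 1 = 6084 - 2 ≡ 78; y = λ·(1 - 78) - 8 ≡ 69. → (78, 69)

(78, 69)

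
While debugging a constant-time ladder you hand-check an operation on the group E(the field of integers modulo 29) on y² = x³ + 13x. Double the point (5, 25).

(24, 10)

tangent at (5, 25): λ = (3·5² + 13)/(2·25) ≡ 1/21. 21⁻¹ ≡ 18 (mod 29) since 21·18 = 378 ≡ 1, so λ ≡ 1·18 ≡ 18.
  x = λ² - 5 - 5 = 324 - 10 ≡ 24; y = λ·(5 - 24) - 25 ≡ 10. → (24, 10)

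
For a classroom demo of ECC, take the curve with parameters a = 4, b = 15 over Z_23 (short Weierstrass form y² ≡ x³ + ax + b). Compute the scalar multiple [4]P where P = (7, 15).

Repeated addition: build up to 4P.
2P: tangent at (7, 15): λ = (3·7² + 4)/(2·15) ≡ 13/7. 7⁻¹ ≡ 10 (mod 23), so λ ≡ 13·10 ≡ 15.
  x = λ² - 7 - 7 = 225 - 14 ≡ 4; y = λ·(7 - 4) - 15 ≡ 7. → (4, 7)
3P: (4, 7) + (7, 15). λ = (15 - 7)/(7 - 4) ≡ 8/3 mod 23. 3⁻¹ ≡ 8 (mod 23), so λ ≡ 18.
  x = λ² - 4 - 7 = 324 - 11 ≡ 14; y = λ·(4 - 14) - 7 ≡ 20. → (14, 20)
4P: (14, 20) + (7, 15). λ = (15 - 20)/(7 - 14) ≡ 18/16 mod 23. 16⁻¹ ≡ 13 (mod 23) since 16·13 = 208 ≡ 1, so λ ≡ 4.
  x = λ² - 14 - 7 = 16 - 21 ≡ 18; y = λ·(14 - 18) - 20 ≡ 10. → (18, 10)

(18, 10)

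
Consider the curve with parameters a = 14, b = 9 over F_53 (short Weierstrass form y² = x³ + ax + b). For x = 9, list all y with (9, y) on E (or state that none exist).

4, 49

x³ + 14x + 9 = 864 ≡ 16 (mod 53).
Square roots of 16 mod 53: 4 and 49 (since 4² = 16 ≡ 16).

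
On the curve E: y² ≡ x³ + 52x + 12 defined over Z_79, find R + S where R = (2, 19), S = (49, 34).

(32, 0)

(2, 19) + (49, 34). λ = (34 - 19)/(49 - 2) ≡ 15/47 mod 79. 47⁻¹ ≡ 37 (mod 79), so λ ≡ 2.
  x = λ² - 2 - 49 = 4 - 51 ≡ 32; y = λ·(2 - 32) - 19 ≡ 0. → (32, 0)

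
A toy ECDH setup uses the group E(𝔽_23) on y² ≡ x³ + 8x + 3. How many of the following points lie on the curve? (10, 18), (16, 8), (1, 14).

(10, 18): 18² ≡ 2, rhs ≡ 2 → on.
(16, 8): 8² ≡ 18, rhs ≡ 18 → on.
(1, 14): 14² ≡ 12, rhs ≡ 12 → on.

3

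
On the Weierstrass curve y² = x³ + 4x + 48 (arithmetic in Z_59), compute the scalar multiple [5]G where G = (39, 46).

Repeated addition: build up to 5G.
2G: tangent at (39, 46): λ = (3·39² + 4)/(2·46) ≡ 24/33. 33⁻¹ ≡ 34 (mod 59), so λ ≡ 24·34 ≡ 49.
  x = λ² - 39 - 39 = 2401 - 78 ≡ 22; y = λ·(39 - 22) - 46 ≡ 20. → (22, 20)
3G: (22, 20) + (39, 46). λ = (46 - 20)/(39 - 22) ≡ 26/17 mod 59. 17⁻¹ ≡ 7 (mod 59) since 17·7 = 119 ≡ 1, so λ ≡ 5.
  x = λ² - 22 - 39 = 25 - 61 ≡ 23; y = λ·(22 - 23) - 20 ≡ 34. → (23, 34)
4G: (23, 34) + (39, 46). λ = (46 - 34)/(39 - 23) ≡ 12/16 mod 59. 16⁻¹ ≡ 48 (mod 59), so λ ≡ 45.
  x = λ² - 23 - 39 = 2025 - 62 ≡ 16; y = λ·(23 - 16) - 34 ≡ 45. → (16, 45)
5G: (16, 45) + (39, 46). λ = (46 - 45)/(39 - 16) ≡ 1/23 mod 59. 23⁻¹ ≡ 18 (mod 59), so λ ≡ 18.
  x = λ² - 16 - 39 = 324 - 55 ≡ 33; y = λ·(16 - 33) - 45 ≡ 3. → (33, 3)

(33, 3)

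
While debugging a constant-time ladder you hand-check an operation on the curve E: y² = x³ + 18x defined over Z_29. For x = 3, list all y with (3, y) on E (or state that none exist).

9, 20

x³ + 18x + 0 = 81 ≡ 23 (mod 29).
Square roots of 23 mod 29: 9 and 20 (since 9² = 81 ≡ 23).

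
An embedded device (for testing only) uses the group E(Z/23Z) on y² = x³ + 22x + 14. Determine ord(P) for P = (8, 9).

2P: tangent at (8, 9): λ = (3·8² + 22)/(2·9) ≡ 7/18. 18⁻¹ ≡ 9 (mod 23), so λ ≡ 7·9 ≡ 17.
  x = λ² - 8 - 8 = 289 - 16 ≡ 20; y = λ·(8 - 20) - 9 ≡ 17. → (20, 17)
3P: (20, 17) + (8, 9). λ = (9 - 17)/(8 - 20) ≡ 15/11 mod 23. 11⁻¹ ≡ 21 (mod 23) since 11·21 = 231 ≡ 1, so λ ≡ 16.
  x = λ² - 20 - 8 = 256 - 28 ≡ 21; y = λ·(20 - 21) - 17 ≡ 13. → (21, 13)
4P: (21, 13) + (8, 9). λ = (9 - 13)/(8 - 21) ≡ 19/10 mod 23. 10⁻¹ ≡ 7 (mod 23), so λ ≡ 18.
  x = λ² - 21 - 8 = 324 - 29 ≡ 19; y = λ·(21 - 19) - 13 ≡ 0. → (19, 0)
5P: (19, 0) + (8, 9). λ = (9 - 0)/(8 - 19) ≡ 9/12 mod 23. 12⁻¹ ≡ 2 (mod 23), so λ ≡ 18.
  x = λ² - 19 - 8 = 324 - 27 ≡ 21; y = λ·(19 - 21) - 0 ≡ 10. → (21, 10)
6P: (21, 10) + (8, 9). λ = (9 - 10)/(8 - 21) ≡ 22/10 mod 23. 10⁻¹ ≡ 7 (mod 23), so λ ≡ 16.
  x = λ² - 21 - 8 = 256 - 29 ≡ 20; y = λ·(21 - 20) - 10 ≡ 6. → (20, 6)
7P: (20, 6) + (8, 9). λ = (9 - 6)/(8 - 20) ≡ 3/11 mod 23. 11⁻¹ ≡ 21 (mod 23) since 11·21 = 231 ≡ 1, so λ ≡ 17.
  x = λ² - 20 - 8 = 289 - 28 ≡ 8; y = λ·(20 - 8) - 6 ≡ 14. → (8, 14)
8P: (8, 14) + (8, 9): same x and y₁ ≡ -y₂, so the sum is the point at infinity.
8P = the point at infinity, so the order is 8.

8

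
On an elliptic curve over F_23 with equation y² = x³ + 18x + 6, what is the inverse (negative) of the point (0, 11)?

(0, 12)

-(0, 11) = (0, -11 mod 23) = (0, 12).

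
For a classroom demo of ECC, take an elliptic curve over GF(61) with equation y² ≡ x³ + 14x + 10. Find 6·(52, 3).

Write Q = (52, 3).
Double-and-add on 6 = (110)₂. Start with Q = (52, 3) for the leading 1-bit.
double: tangent at (52, 3): λ = (3·52² + 14)/(2·3) ≡ 13/6. 6⁻¹ ≡ 51 (mod 61) since 6·51 = 306 ≡ 1, so λ ≡ 13·51 ≡ 53.
  x = λ² - 52 - 52 = 2809 - 104 ≡ 21; y = λ·(52 - 21) - 3 ≡ 54. → (21, 54)
add Q: (21, 54) + (52, 3). λ = (3 - 54)/(52 - 21) ≡ 10/31 mod 61. 31⁻¹ ≡ 2 (mod 61), so λ ≡ 20.
  x = λ² - 21 - 52 = 400 - 73 ≡ 22; y = λ·(21 - 22) - 54 ≡ 48. → (22, 48)
double: tangent at (22, 48): λ = (3·22² + 14)/(2·48) ≡ 2/35. 35⁻¹ ≡ 7 (mod 61) since 35·7 = 245 ≡ 1, so λ ≡ 2·7 ≡ 14.
  x = λ² - 22 - 22 = 196 - 44 ≡ 30; y = λ·(22 - 30) - 48 ≡ 23. → (30, 23)

(30, 23)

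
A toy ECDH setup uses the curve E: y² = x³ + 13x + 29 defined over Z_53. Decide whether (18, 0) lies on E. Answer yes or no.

y² = 0² ≡ 0; x³ + 13x + 29 = 6095 ≡ 0 (mod 53). 0 = 0.

yes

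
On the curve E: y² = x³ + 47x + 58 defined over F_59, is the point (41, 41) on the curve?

y² = 41² ≡ 29; x³ + 47x + 58 = 70906 ≡ 47 (mod 59). 29 ≠ 47.

no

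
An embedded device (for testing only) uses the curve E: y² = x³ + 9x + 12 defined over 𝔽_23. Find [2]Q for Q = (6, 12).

(15, 16)

tangent at (6, 12): λ = (3·6² + 9)/(2·12) ≡ 2/1. 1⁻¹ ≡ 1 (mod 23), so λ ≡ 2·1 ≡ 2.
  x = λ² - 6 - 6 = 4 - 12 ≡ 15; y = λ·(6 - 15) - 12 ≡ 16. → (15, 16)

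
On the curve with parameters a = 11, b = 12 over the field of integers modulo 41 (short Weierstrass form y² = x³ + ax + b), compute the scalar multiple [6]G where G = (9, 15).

(24, 23)

Repeated addition: build up to 6G.
2G: tangent at (9, 15): λ = (3·9² + 11)/(2·15) ≡ 8/30. 30⁻¹ ≡ 26 (mod 41), so λ ≡ 8·26 ≡ 3.
  x = λ² - 9 - 9 = 9 - 18 ≡ 32; y = λ·(9 - 32) - 15 ≡ 39. → (32, 39)
3G: (32, 39) + (9, 15). λ = (15 - 39)/(9 - 32) ≡ 17/18 mod 41. 18⁻¹ ≡ 16 (mod 41) since 18·16 = 288 ≡ 1, so λ ≡ 26.
  x = λ² - 32 - 9 = 676 - 41 ≡ 20; y = λ·(32 - 20) - 39 ≡ 27. → (20, 27)
4G: (20, 27) + (9, 15). λ = (15 - 27)/(9 - 20) ≡ 29/30 mod 41. 30⁻¹ ≡ 26 (mod 41) since 30·26 = 780 ≡ 1, so λ ≡ 16.
  x = λ² - 20 - 9 = 256 - 29 ≡ 22; y = λ·(20 - 22) - 27 ≡ 23. → (22, 23)
5G: (22, 23) + (9, 15). λ = (15 - 23)/(9 - 22) ≡ 33/28 mod 41. 28⁻¹ ≡ 22 (mod 41) since 28·22 = 616 ≡ 1, so λ ≡ 29.
  x = λ² - 22 - 9 = 841 - 31 ≡ 31; y = λ·(22 - 31) - 23 ≡ 3. → (31, 3)
6G: (31, 3) + (9, 15). λ = (15 - 3)/(9 - 31) ≡ 12/19 mod 41. 19⁻¹ ≡ 13 (mod 41) since 19·13 = 247 ≡ 1, so λ ≡ 33.
  x = λ² - 31 - 9 = 1089 - 40 ≡ 24; y = λ·(31 - 24) - 3 ≡ 23. → (24, 23)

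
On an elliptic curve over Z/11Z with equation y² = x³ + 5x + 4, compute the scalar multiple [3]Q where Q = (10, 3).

(10, 8)

Repeated addition: build up to 3Q.
2Q: tangent at (10, 3): λ = (3·10² + 5)/(2·3) ≡ 8/6. 6⁻¹ ≡ 2 (mod 11), so λ ≡ 8·2 ≡ 5.
  x = λ² - 10 - 10 = 25 - 20 ≡ 5; y = λ·(10 - 5) - 3 ≡ 0. → (5, 0)
3Q: (5, 0) + (10, 3). λ = (3 - 0)/(10 - 5) ≡ 3/5 mod 11. 5⁻¹ ≡ 9 (mod 11) since 5·9 = 45 ≡ 1, so λ ≡ 5.
  x = λ² - 5 - 10 = 25 - 15 ≡ 10; y = λ·(5 - 10) - 0 ≡ 8. → (10, 8)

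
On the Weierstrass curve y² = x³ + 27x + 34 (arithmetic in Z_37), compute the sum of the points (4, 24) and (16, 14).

(4, 24) + (16, 14). λ = (14 - 24)/(16 - 4) ≡ 27/12 mod 37. 12⁻¹ ≡ 34 (mod 37) since 12·34 = 408 ≡ 1, so λ ≡ 30.
  x = λ² - 4 - 16 = 900 - 20 ≡ 29; y = λ·(4 - 29) - 24 ≡ 3. → (29, 3)

(29, 3)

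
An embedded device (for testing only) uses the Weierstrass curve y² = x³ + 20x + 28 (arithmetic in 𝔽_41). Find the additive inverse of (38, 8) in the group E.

(38, 33)

-(38, 8) = (38, -8 mod 41) = (38, 33).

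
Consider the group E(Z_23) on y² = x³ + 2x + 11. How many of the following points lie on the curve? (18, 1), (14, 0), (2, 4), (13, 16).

2

(18, 1): 1² ≡ 1, rhs ≡ 14 → off.
(14, 0): 0² ≡ 0, rhs ≡ 0 → on.
(2, 4): 4² ≡ 16, rhs ≡ 0 → off.
(13, 16): 16² ≡ 3, rhs ≡ 3 → on.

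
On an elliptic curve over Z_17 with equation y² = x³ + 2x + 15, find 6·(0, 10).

(14, 13)

Write G = (0, 10).
Double-and-add on 6 = (110)₂. Start with G = (0, 10) for the leading 1-bit.
double: tangent at (0, 10): λ = (3·0² + 2)/(2·10) ≡ 2/3. 3⁻¹ ≡ 6 (mod 17), so λ ≡ 2·6 ≡ 12.
  x = λ² - 0 - 0 = 144 - 0 ≡ 8; y = λ·(0 - 8) - 10 ≡ 13. → (8, 13)
add G: (8, 13) + (0, 10). λ = (10 - 13)/(0 - 8) ≡ 14/9 mod 17. 9⁻¹ ≡ 2 (mod 17), so λ ≡ 11.
  x = λ² - 8 - 0 = 121 - 8 ≡ 11; y = λ·(8 - 11) - 13 ≡ 5. → (11, 5)
double: tangent at (11, 5): λ = (3·11² + 2)/(2·5) ≡ 8/10. 10⁻¹ ≡ 12 (mod 17), so λ ≡ 8·12 ≡ 11.
  x = λ² - 11 - 11 = 121 - 22 ≡ 14; y = λ·(11 - 14) - 5 ≡ 13. → (14, 13)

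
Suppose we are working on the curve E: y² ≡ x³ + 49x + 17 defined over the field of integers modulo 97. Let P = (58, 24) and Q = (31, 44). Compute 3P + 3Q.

(20, 49)

First 3P:
Repeated addition: build up to 3P.
2P: tangent at (58, 24): λ = (3·58² + 49)/(2·24) ≡ 53/48. 48⁻¹ ≡ 95 (mod 97) since 48·95 = 4560 ≡ 1, so λ ≡ 53·95 ≡ 88.
  x = λ² - 58 - 58 = 7744 - 116 ≡ 62; y = λ·(58 - 62) - 24 ≡ 12. → (62, 12)
3P: (62, 12) + (58, 24). λ = (24 - 12)/(58 - 62) ≡ 12/93 mod 97. 93⁻¹ ≡ 24 (mod 97), so λ ≡ 94.
  x = λ² - 62 - 58 = 8836 - 120 ≡ 83; y = λ·(62 - 83) - 12 ≡ 51. → (83, 51)
3P = (83, 51).
Next 3Q:
Repeated addition: build up to 3Q.
2Q: tangent at (31, 44): λ = (3·31² + 49)/(2·44) ≡ 22/88. 88⁻¹ ≡ 43 (mod 97), so λ ≡ 22·43 ≡ 73.
  x = λ² - 31 - 31 = 5329 - 62 ≡ 29; y = λ·(31 - 29) - 44 ≡ 5. → (29, 5)
3Q: (29, 5) + (31, 44). λ = (44 - 5)/(31 - 29) ≡ 39/2 mod 97. 2⁻¹ ≡ 49 (mod 97) since 2·49 = 98 ≡ 1, so λ ≡ 68.
  x = λ² - 29 - 31 = 4624 - 60 ≡ 5; y = λ·(29 - 5) - 5 ≡ 75. → (5, 75)
3Q = (5, 75).
Finally 3P + 3Q:
(83, 51) + (5, 75). λ = (75 - 51)/(5 - 83) ≡ 24/19 mod 97. 19⁻¹ ≡ 46 (mod 97), so λ ≡ 37.
  x = λ² - 83 - 5 = 1369 - 88 ≡ 20; y = λ·(83 - 20) - 51 ≡ 49. → (20, 49)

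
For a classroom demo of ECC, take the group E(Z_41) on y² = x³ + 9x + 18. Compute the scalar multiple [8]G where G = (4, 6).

Double-and-add on 8 = (1000)₂. Start with G = (4, 6) for the leading 1-bit.
double: tangent at (4, 6): λ = (3·4² + 9)/(2·6) ≡ 16/12. 12⁻¹ ≡ 24 (mod 41) since 12·24 = 288 ≡ 1, so λ ≡ 16·24 ≡ 15.
  x = λ² - 4 - 4 = 225 - 8 ≡ 12; y = λ·(4 - 12) - 6 ≡ 38. → (12, 38)
double: tangent at (12, 38): λ = (3·12² + 9)/(2·38) ≡ 31/35. 35⁻¹ ≡ 34 (mod 41), so λ ≡ 31·34 ≡ 29.
  x = λ² - 12 - 12 = 841 - 24 ≡ 38; y = λ·(12 - 38) - 38 ≡ 28. → (38, 28)
double: tangent at (38, 28): λ = (3·38² + 9)/(2·28) ≡ 36/15. 15⁻¹ ≡ 11 (mod 41) since 15·11 = 165 ≡ 1, so λ ≡ 36·11 ≡ 27.
  x = λ² - 38 - 38 = 729 - 76 ≡ 38; y = λ·(38 - 38) - 28 ≡ 13. → (38, 13)

(38, 13)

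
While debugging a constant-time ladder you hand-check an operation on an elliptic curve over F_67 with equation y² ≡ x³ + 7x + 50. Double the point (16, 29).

tangent at (16, 29): λ = (3·16² + 7)/(2·29) ≡ 38/58. 58⁻¹ ≡ 52 (mod 67), so λ ≡ 38·52 ≡ 33.
  x = λ² - 16 - 16 = 1089 - 32 ≡ 52; y = λ·(16 - 52) - 29 ≡ 56. → (52, 56)

(52, 56)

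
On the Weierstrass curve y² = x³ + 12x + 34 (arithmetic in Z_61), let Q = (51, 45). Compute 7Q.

(3, 6)

Double-and-add on 7 = (111)₂. Start with Q = (51, 45) for the leading 1-bit.
double: tangent at (51, 45): λ = (3·51² + 12)/(2·45) ≡ 7/29. 29⁻¹ ≡ 40 (mod 61), so λ ≡ 7·40 ≡ 36.
  x = λ² - 51 - 51 = 1296 - 102 ≡ 35; y = λ·(51 - 35) - 45 ≡ 43. → (35, 43)
add Q: (35, 43) + (51, 45). λ = (45 - 43)/(51 - 35) ≡ 2/16 mod 61. 16⁻¹ ≡ 42 (mod 61) since 16·42 = 672 ≡ 1, so λ ≡ 23.
  x = λ² - 35 - 51 = 529 - 86 ≡ 16; y = λ·(35 - 16) - 43 ≡ 28. → (16, 28)
double: tangent at (16, 28): λ = (3·16² + 12)/(2·28) ≡ 48/56. 56⁻¹ ≡ 12 (mod 61), so λ ≡ 48·12 ≡ 27.
  x = λ² - 16 - 16 = 729 - 32 ≡ 26; y = λ·(16 - 26) - 28 ≡ 7. → (26, 7)
add Q: (26, 7) + (51, 45). λ = (45 - 7)/(51 - 26) ≡ 38/25 mod 61. 25⁻¹ ≡ 22 (mod 61), so λ ≡ 43.
  x = λ² - 26 - 51 = 1849 - 77 ≡ 3; y = λ·(26 - 3) - 7 ≡ 6. → (3, 6)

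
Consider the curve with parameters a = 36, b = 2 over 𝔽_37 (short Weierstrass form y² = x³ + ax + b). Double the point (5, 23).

tangent at (5, 23): λ = (3·5² + 36)/(2·23) ≡ 0/9. 9⁻¹ ≡ 33 (mod 37), so λ ≡ 0·33 ≡ 0.
  x = λ² - 5 - 5 = 0 - 10 ≡ 27; y = λ·(5 - 27) - 23 ≡ 14. → (27, 14)

(27, 14)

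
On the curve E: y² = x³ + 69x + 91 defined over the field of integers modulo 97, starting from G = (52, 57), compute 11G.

Double-and-add on 11 = (1011)₂. Start with G = (52, 57) for the leading 1-bit.
double: tangent at (52, 57): λ = (3·52² + 69)/(2·57) ≡ 33/17. 17⁻¹ ≡ 40 (mod 97) since 17·40 = 680 ≡ 1, so λ ≡ 33·40 ≡ 59.
  x = λ² - 52 - 52 = 3481 - 104 ≡ 79; y = λ·(52 - 79) - 57 ≡ 96. → (79, 96)
double: tangent at (79, 96): λ = (3·79² + 69)/(2·96) ≡ 71/95. 95⁻¹ ≡ 48 (mod 97), so λ ≡ 71·48 ≡ 13.
  x = λ² - 79 - 79 = 169 - 158 ≡ 11; y = λ·(79 - 11) - 96 ≡ 12. → (11, 12)
add G: (11, 12) + (52, 57). λ = (57 - 12)/(52 - 11) ≡ 45/41 mod 97. 41⁻¹ ≡ 71 (mod 97), so λ ≡ 91.
  x = λ² - 11 - 52 = 8281 - 63 ≡ 70; y = λ·(11 - 70) - 12 ≡ 51. → (70, 51)
double: tangent at (70, 51): λ = (3·70² + 69)/(2·51) ≡ 25/5. 5⁻¹ ≡ 39 (mod 97) since 5·39 = 195 ≡ 1, so λ ≡ 25·39 ≡ 5.
  x = λ² - 70 - 70 = 25 - 140 ≡ 79; y = λ·(70 - 79) - 51 ≡ 1. → (79, 1)
add G: (79, 1) + (52, 57). λ = (57 - 1)/(52 - 79) ≡ 56/70 mod 97. 70⁻¹ ≡ 79 (mod 97) since 70·79 = 5530 ≡ 1, so λ ≡ 59.
  x = λ² - 79 - 52 = 3481 - 131 ≡ 52; y = λ·(79 - 52) - 1 ≡ 40. → (52, 40)

(52, 40)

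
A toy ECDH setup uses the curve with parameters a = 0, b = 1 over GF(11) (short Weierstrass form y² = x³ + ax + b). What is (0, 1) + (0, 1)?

(0, 10)

tangent at (0, 1): λ = (3·0² + 0)/(2·1) ≡ 0/2. 2⁻¹ ≡ 6 (mod 11), so λ ≡ 0·6 ≡ 0.
  x = λ² - 0 - 0 = 0 - 0 ≡ 0; y = λ·(0 - 0) - 1 ≡ 10. → (0, 10)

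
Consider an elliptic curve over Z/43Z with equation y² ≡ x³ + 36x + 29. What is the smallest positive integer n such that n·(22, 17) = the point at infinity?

2P: tangent at (22, 17): λ = (3·22² + 36)/(2·17) ≡ 26/34. 34⁻¹ ≡ 19 (mod 43), so λ ≡ 26·19 ≡ 21.
  x = λ² - 22 - 22 = 441 - 44 ≡ 10; y = λ·(22 - 10) - 17 ≡ 20. → (10, 20)
3P: (10, 20) + (22, 17). λ = (17 - 20)/(22 - 10) ≡ 40/12 mod 43. 12⁻¹ ≡ 18 (mod 43) since 12·18 = 216 ≡ 1, so λ ≡ 32.
  x = λ² - 10 - 22 = 1024 - 32 ≡ 3; y = λ·(10 - 3) - 20 ≡ 32. → (3, 32)
4P: (3, 32) + (22, 17). λ = (17 - 32)/(22 - 3) ≡ 28/19 mod 43. 19⁻¹ ≡ 34 (mod 43) since 19·34 = 646 ≡ 1, so λ ≡ 6.
  x = λ² - 3 - 22 = 36 - 25 ≡ 11; y = λ·(3 - 11) - 32 ≡ 6. → (11, 6)
5P: (11, 6) + (22, 17). λ = (17 - 6)/(22 - 11) ≡ 11/11 mod 43. 11⁻¹ ≡ 4 (mod 43), so λ ≡ 1.
  x = λ² - 11 - 22 = 1 - 33 ≡ 11; y = λ·(11 - 11) - 6 ≡ 37. → (11, 37)
6P: (11, 37) + (22, 17). λ = (17 - 37)/(22 - 11) ≡ 23/11 mod 43. 11⁻¹ ≡ 4 (mod 43) since 11·4 = 44 ≡ 1, so λ ≡ 6.
  x = λ² - 11 - 22 = 36 - 33 ≡ 3; y = λ·(11 - 3) - 37 ≡ 11. → (3, 11)
7P: (3, 11) + (22, 17). λ = (17 - 11)/(22 - 3) ≡ 6/19 mod 43. 19⁻¹ ≡ 34 (mod 43) since 19·34 = 646 ≡ 1, so λ ≡ 32.
  x = λ² - 3 - 22 = 1024 - 25 ≡ 10; y = λ·(3 - 10) - 11 ≡ 23. → (10, 23)
8P: (10, 23) + (22, 17). λ = (17 - 23)/(22 - 10) ≡ 37/12 mod 43. 12⁻¹ ≡ 18 (mod 43) since 12·18 = 216 ≡ 1, so λ ≡ 21.
  x = λ² - 10 - 22 = 441 - 32 ≡ 22; y = λ·(10 - 22) - 23 ≡ 26. → (22, 26)
9P: (22, 26) + (22, 17): same x and y₁ ≡ -y₂, so the sum is the point at infinity.
9P = the point at infinity, so the order is 9.

9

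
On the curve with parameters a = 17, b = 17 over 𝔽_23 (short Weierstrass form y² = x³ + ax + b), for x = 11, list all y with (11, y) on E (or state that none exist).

none

x³ + 17x + 17 = 1535 ≡ 17 (mod 23).
17 is a non-residue mod 23; no y exists.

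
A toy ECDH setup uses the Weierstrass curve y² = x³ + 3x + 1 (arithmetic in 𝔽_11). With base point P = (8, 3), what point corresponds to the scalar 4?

(2, 9)

Double-and-add on 4 = (100)₂. Start with P = (8, 3) for the leading 1-bit.
double: tangent at (8, 3): λ = (3·8² + 3)/(2·3) ≡ 8/6. 6⁻¹ ≡ 2 (mod 11), so λ ≡ 8·2 ≡ 5.
  x = λ² - 8 - 8 = 25 - 16 ≡ 9; y = λ·(8 - 9) - 3 ≡ 3. → (9, 3)
double: tangent at (9, 3): λ = (3·9² + 3)/(2·3) ≡ 4/6. 6⁻¹ ≡ 2 (mod 11), so λ ≡ 4·2 ≡ 8.
  x = λ² - 9 - 9 = 64 - 18 ≡ 2; y = λ·(9 - 2) - 3 ≡ 9. → (2, 9)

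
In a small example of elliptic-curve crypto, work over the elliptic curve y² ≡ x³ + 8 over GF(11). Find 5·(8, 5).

Write G = (8, 5).
Repeated addition: build up to 5G.
2G: tangent at (8, 5): λ = (3·8² + 0)/(2·5) ≡ 5/10. 10⁻¹ ≡ 10 (mod 11), so λ ≡ 5·10 ≡ 6.
  x = λ² - 8 - 8 = 36 - 16 ≡ 9; y = λ·(8 - 9) - 5 ≡ 0. → (9, 0)
3G: (9, 0) + (8, 5). λ = (5 - 0)/(8 - 9) ≡ 5/10 mod 11. 10⁻¹ ≡ 10 (mod 11), so λ ≡ 6.
  x = λ² - 9 - 8 = 36 - 17 ≡ 8; y = λ·(9 - 8) - 0 ≡ 6. → (8, 6)
4G: (8, 6) + (8, 5): same x and y₁ ≡ -y₂, so the sum is O.
5G: O + (8, 5) = (8, 5) (identity).

(8, 5)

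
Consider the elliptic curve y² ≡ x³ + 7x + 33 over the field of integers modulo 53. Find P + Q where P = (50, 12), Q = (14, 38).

(50, 12) + (14, 38). λ = (38 - 12)/(14 - 50) ≡ 26/17 mod 53. 17⁻¹ ≡ 25 (mod 53) since 17·25 = 425 ≡ 1, so λ ≡ 14.
  x = λ² - 50 - 14 = 196 - 64 ≡ 26; y = λ·(50 - 26) - 12 ≡ 6. → (26, 6)

(26, 6)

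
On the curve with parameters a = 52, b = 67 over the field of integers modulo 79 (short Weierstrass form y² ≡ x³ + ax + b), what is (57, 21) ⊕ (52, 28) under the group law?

(57, 21) + (52, 28). λ = (28 - 21)/(52 - 57) ≡ 7/74 mod 79. 74⁻¹ ≡ 63 (mod 79), so λ ≡ 46.
  x = λ² - 57 - 52 = 2116 - 109 ≡ 32; y = λ·(57 - 32) - 21 ≡ 23. → (32, 23)

(32, 23)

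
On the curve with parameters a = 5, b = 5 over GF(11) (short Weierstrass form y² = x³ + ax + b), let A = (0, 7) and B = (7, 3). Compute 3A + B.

First 3A:
Repeated addition: build up to 3A.
2A: tangent at (0, 7): λ = (3·0² + 5)/(2·7) ≡ 5/3. 3⁻¹ ≡ 4 (mod 11), so λ ≡ 5·4 ≡ 9.
  x = λ² - 0 - 0 = 81 - 0 ≡ 4; y = λ·(0 - 4) - 7 ≡ 1. → (4, 1)
3A: (4, 1) + (0, 7). λ = (7 - 1)/(0 - 4) ≡ 6/7 mod 11. 7⁻¹ ≡ 8 (mod 11), so λ ≡ 4.
  x = λ² - 4 - 0 = 16 - 4 ≡ 1; y = λ·(4 - 1) - 1 ≡ 0. → (1, 0)
3A = (1, 0).
Finally 3A + B:
(1, 0) + (7, 3). λ = (3 - 0)/(7 - 1) ≡ 3/6 mod 11. 6⁻¹ ≡ 2 (mod 11) since 6·2 = 12 ≡ 1, so λ ≡ 6.
  x = λ² - 1 - 7 = 36 - 8 ≡ 6; y = λ·(1 - 6) - 0 ≡ 3. → (6, 3)

(6, 3)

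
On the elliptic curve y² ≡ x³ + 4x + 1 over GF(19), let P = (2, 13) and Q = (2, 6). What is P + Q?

The two points share x = 2 and their y-coordinates satisfy 13 + 6 ≡ 0 (mod 19), so they are inverses. Their sum is O.

O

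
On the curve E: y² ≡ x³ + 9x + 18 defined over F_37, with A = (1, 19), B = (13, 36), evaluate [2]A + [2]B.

(34, 1)

First 2A:
Repeated addition: build up to 2A.
2A: tangent at (1, 19): λ = (3·1² + 9)/(2·19) ≡ 12/1. 1⁻¹ ≡ 1 (mod 37) since 1·1 = 1 ≡ 1, so λ ≡ 12·1 ≡ 12.
  x = λ² - 1 - 1 = 144 - 2 ≡ 31; y = λ·(1 - 31) - 19 ≡ 28. → (31, 28)
2A = (31, 28).
Next 2B:
Repeated addition: build up to 2B.
2B: tangent at (13, 36): λ = (3·13² + 9)/(2·36) ≡ 35/35. 35⁻¹ ≡ 18 (mod 37), so λ ≡ 35·18 ≡ 1.
  x = λ² - 13 - 13 = 1 - 26 ≡ 12; y = λ·(13 - 12) - 36 ≡ 2. → (12, 2)
2B = (12, 2).
Finally 2A + 2B:
(31, 28) + (12, 2). λ = (2 - 28)/(12 - 31) ≡ 11/18 mod 37. 18⁻¹ ≡ 35 (mod 37), so λ ≡ 15.
  x = λ² - 31 - 12 = 225 - 43 ≡ 34; y = λ·(31 - 34) - 28 ≡ 1. → (34, 1)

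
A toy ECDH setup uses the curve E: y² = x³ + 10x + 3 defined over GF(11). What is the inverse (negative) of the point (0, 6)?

-(0, 6) = (0, -6 mod 11) = (0, 5).

(0, 5)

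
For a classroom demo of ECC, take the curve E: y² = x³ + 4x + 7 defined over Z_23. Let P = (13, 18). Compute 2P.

(3, 0)

tangent at (13, 18): λ = (3·13² + 4)/(2·18) ≡ 5/13. 13⁻¹ ≡ 16 (mod 23) since 13·16 = 208 ≡ 1, so λ ≡ 5·16 ≡ 11.
  x = λ² - 13 - 13 = 121 - 26 ≡ 3; y = λ·(13 - 3) - 18 ≡ 0. → (3, 0)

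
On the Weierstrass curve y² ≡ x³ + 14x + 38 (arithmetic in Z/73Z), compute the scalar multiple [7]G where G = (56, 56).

(42, 20)

Repeated addition: build up to 7G.
2G: tangent at (56, 56): λ = (3·56² + 14)/(2·56) ≡ 5/39. 39⁻¹ ≡ 15 (mod 73), so λ ≡ 5·15 ≡ 2.
  x = λ² - 56 - 56 = 4 - 112 ≡ 38; y = λ·(56 - 38) - 56 ≡ 53. → (38, 53)
3G: (38, 53) + (56, 56). λ = (56 - 53)/(56 - 38) ≡ 3/18 mod 73. 18⁻¹ ≡ 69 (mod 73), so λ ≡ 61.
  x = λ² - 38 - 56 = 3721 - 94 ≡ 50; y = λ·(38 - 50) - 53 ≡ 18. → (50, 18)
4G: (50, 18) + (56, 56). λ = (56 - 18)/(56 - 50) ≡ 38/6 mod 73. 6⁻¹ ≡ 61 (mod 73), so λ ≡ 55.
  x = λ² - 50 - 56 = 3025 - 106 ≡ 72; y = λ·(50 - 72) - 18 ≡ 13. → (72, 13)
5G: (72, 13) + (56, 56). λ = (56 - 13)/(56 - 72) ≡ 43/57 mod 73. 57⁻¹ ≡ 41 (mod 73), so λ ≡ 11.
  x = λ² - 72 - 56 = 121 - 128 ≡ 66; y = λ·(72 - 66) - 13 ≡ 53. → (66, 53)
6G: (66, 53) + (56, 56). λ = (56 - 53)/(56 - 66) ≡ 3/63 mod 73. 63⁻¹ ≡ 51 (mod 73), so λ ≡ 7.
  x = λ² - 66 - 56 = 49 - 122 ≡ 0; y = λ·(66 - 0) - 53 ≡ 44. → (0, 44)
7G: (0, 44) + (56, 56). λ = (56 - 44)/(56 - 0) ≡ 12/56 mod 73. 56⁻¹ ≡ 30 (mod 73), so λ ≡ 68.
  x = λ² - 0 - 56 = 4624 - 56 ≡ 42; y = λ·(0 - 42) - 44 ≡ 20. → (42, 20)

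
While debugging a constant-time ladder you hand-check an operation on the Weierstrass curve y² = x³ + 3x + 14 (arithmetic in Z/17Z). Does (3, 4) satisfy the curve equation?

y² = 4² ≡ 16; x³ + 3x + 14 = 50 ≡ 16 (mod 17). 16 = 16.

yes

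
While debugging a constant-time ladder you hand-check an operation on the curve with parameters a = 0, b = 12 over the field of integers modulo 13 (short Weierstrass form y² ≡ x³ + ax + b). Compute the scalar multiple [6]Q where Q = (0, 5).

Double-and-add on 6 = (110)₂. Start with Q = (0, 5) for the leading 1-bit.
double: tangent at (0, 5): λ = (3·0² + 0)/(2·5) ≡ 0/10. 10⁻¹ ≡ 4 (mod 13), so λ ≡ 0·4 ≡ 0.
  x = λ² - 0 - 0 = 0 - 0 ≡ 0; y = λ·(0 - 0) - 5 ≡ 8. → (0, 8)
add Q: (0, 8) + (0, 5): same x and y₁ ≡ -y₂, so the sum is 𝒪.
double: 𝒪 + 𝒪 = 𝒪 (identity).

O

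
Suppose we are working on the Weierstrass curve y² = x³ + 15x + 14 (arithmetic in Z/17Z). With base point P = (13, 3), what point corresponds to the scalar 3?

(8, 0)

Repeated addition: build up to 3P.
2P: tangent at (13, 3): λ = (3·13² + 15)/(2·3) ≡ 12/6. 6⁻¹ ≡ 3 (mod 17), so λ ≡ 12·3 ≡ 2.
  x = λ² - 13 - 13 = 4 - 26 ≡ 12; y = λ·(13 - 12) - 3 ≡ 16. → (12, 16)
3P: (12, 16) + (13, 3). λ = (3 - 16)/(13 - 12) ≡ 4/1 mod 17. 1⁻¹ ≡ 1 (mod 17), so λ ≡ 4.
  x = λ² - 12 - 13 = 16 - 25 ≡ 8; y = λ·(12 - 8) - 16 ≡ 0. → (8, 0)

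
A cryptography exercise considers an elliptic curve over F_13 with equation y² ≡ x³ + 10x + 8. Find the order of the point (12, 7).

2P: tangent at (12, 7): λ = (3·12² + 10)/(2·7) ≡ 0/1. 1⁻¹ ≡ 1 (mod 13) since 1·1 = 1 ≡ 1, so λ ≡ 0·1 ≡ 0.
  x = λ² - 12 - 12 = 0 - 24 ≡ 2; y = λ·(12 - 2) - 7 ≡ 6. → (2, 6)
3P: (2, 6) + (12, 7). λ = (7 - 6)/(12 - 2) ≡ 1/10 mod 13. 10⁻¹ ≡ 4 (mod 13), so λ ≡ 4.
  x = λ² - 2 - 12 = 16 - 14 ≡ 2; y = λ·(2 - 2) - 6 ≡ 7. → (2, 7)
4P: (2, 7) + (12, 7). λ = (7 - 7)/(12 - 2) ≡ 0/10 mod 13. 10⁻¹ ≡ 4 (mod 13), so λ ≡ 0.
  x = λ² - 2 - 12 = 0 - 14 ≡ 12; y = λ·(2 - 12) - 7 ≡ 6. → (12, 6)
5P: (12, 6) + (12, 7): same x and y₁ ≡ -y₂, so the sum is ∞.
5P = ∞, so the order is 5.

5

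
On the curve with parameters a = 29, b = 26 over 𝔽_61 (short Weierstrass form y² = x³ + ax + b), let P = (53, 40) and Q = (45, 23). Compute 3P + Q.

(48, 21)

First 3P:
Repeated addition: build up to 3P.
2P: tangent at (53, 40): λ = (3·53² + 29)/(2·40) ≡ 38/19. 19⁻¹ ≡ 45 (mod 61) since 19·45 = 855 ≡ 1, so λ ≡ 38·45 ≡ 2.
  x = λ² - 53 - 53 = 4 - 106 ≡ 20; y = λ·(53 - 20) - 40 ≡ 26. → (20, 26)
3P: (20, 26) + (53, 40). λ = (40 - 26)/(53 - 20) ≡ 14/33 mod 61. 33⁻¹ ≡ 37 (mod 61), so λ ≡ 30.
  x = λ² - 20 - 53 = 900 - 73 ≡ 34; y = λ·(20 - 34) - 26 ≡ 42. → (34, 42)
3P = (34, 42).
Finally 3P + Q:
(34, 42) + (45, 23). λ = (23 - 42)/(45 - 34) ≡ 42/11 mod 61. 11⁻¹ ≡ 50 (mod 61) since 11·50 = 550 ≡ 1, so λ ≡ 26.
  x = λ² - 34 - 45 = 676 - 79 ≡ 48; y = λ·(34 - 48) - 42 ≡ 21. → (48, 21)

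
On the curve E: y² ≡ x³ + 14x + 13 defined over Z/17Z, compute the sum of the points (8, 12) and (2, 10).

(8, 12) + (2, 10). λ = (10 - 12)/(2 - 8) ≡ 15/11 mod 17. 11⁻¹ ≡ 14 (mod 17) since 11·14 = 154 ≡ 1, so λ ≡ 6.
  x = λ² - 8 - 2 = 36 - 10 ≡ 9; y = λ·(8 - 9) - 12 ≡ 16. → (9, 16)

(9, 16)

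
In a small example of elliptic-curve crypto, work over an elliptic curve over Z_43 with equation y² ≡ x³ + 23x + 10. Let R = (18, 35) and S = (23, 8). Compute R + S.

(26, 34)

(18, 35) + (23, 8). λ = (8 - 35)/(23 - 18) ≡ 16/5 mod 43. 5⁻¹ ≡ 26 (mod 43) since 5·26 = 130 ≡ 1, so λ ≡ 29.
  x = λ² - 18 - 23 = 841 - 41 ≡ 26; y = λ·(18 - 26) - 35 ≡ 34. → (26, 34)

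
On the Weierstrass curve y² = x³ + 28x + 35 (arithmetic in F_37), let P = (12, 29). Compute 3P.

(18, 28)

Repeated addition: build up to 3P.
2P: tangent at (12, 29): λ = (3·12² + 28)/(2·29) ≡ 16/21. 21⁻¹ ≡ 30 (mod 37) since 21·30 = 630 ≡ 1, so λ ≡ 16·30 ≡ 36.
  x = λ² - 12 - 12 = 1296 - 24 ≡ 14; y = λ·(12 - 14) - 29 ≡ 10. → (14, 10)
3P: (14, 10) + (12, 29). λ = (29 - 10)/(12 - 14) ≡ 19/35 mod 37. 35⁻¹ ≡ 18 (mod 37) since 35·18 = 630 ≡ 1, so λ ≡ 9.
  x = λ² - 14 - 12 = 81 - 26 ≡ 18; y = λ·(14 - 18) - 10 ≡ 28. → (18, 28)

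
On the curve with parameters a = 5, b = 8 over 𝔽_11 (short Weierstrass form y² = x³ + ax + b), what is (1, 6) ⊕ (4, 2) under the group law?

(9, 1)

(1, 6) + (4, 2). λ = (2 - 6)/(4 - 1) ≡ 7/3 mod 11. 3⁻¹ ≡ 4 (mod 11), so λ ≡ 6.
  x = λ² - 1 - 4 = 36 - 5 ≡ 9; y = λ·(1 - 9) - 6 ≡ 1. → (9, 1)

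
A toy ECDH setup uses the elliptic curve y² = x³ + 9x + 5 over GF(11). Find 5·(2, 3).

Write P = (2, 3).
Repeated addition: build up to 5P.
2P: tangent at (2, 3): λ = (3·2² + 9)/(2·3) ≡ 10/6. 6⁻¹ ≡ 2 (mod 11) since 6·2 = 12 ≡ 1, so λ ≡ 10·2 ≡ 9.
  x = λ² - 2 - 2 = 81 - 4 ≡ 0; y = λ·(2 - 0) - 3 ≡ 4. → (0, 4)
3P: (0, 4) + (2, 3). λ = (3 - 4)/(2 - 0) ≡ 10/2 mod 11. 2⁻¹ ≡ 6 (mod 11) since 2·6 = 12 ≡ 1, so λ ≡ 5.
  x = λ² - 0 - 2 = 25 - 2 ≡ 1; y = λ·(0 - 1) - 4 ≡ 2. → (1, 2)
4P: (1, 2) + (2, 3). λ = (3 - 2)/(2 - 1) ≡ 1/1 mod 11. 1⁻¹ ≡ 1 (mod 11) since 1·1 = 1 ≡ 1, so λ ≡ 1.
  x = λ² - 1 - 2 = 1 - 3 ≡ 9; y = λ·(1 - 9) - 2 ≡ 1. → (9, 1)
5P: (9, 1) + (2, 3). λ = (3 - 1)/(2 - 9) ≡ 2/4 mod 11. 4⁻¹ ≡ 3 (mod 11) since 4·3 = 12 ≡ 1, so λ ≡ 6.
  x = λ² - 9 - 2 = 36 - 11 ≡ 3; y = λ·(9 - 3) - 1 ≡ 2. → (3, 2)

(3, 2)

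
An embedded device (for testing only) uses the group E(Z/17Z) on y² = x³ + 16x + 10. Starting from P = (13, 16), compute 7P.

Repeated addition: build up to 7P.
2P: tangent at (13, 16): λ = (3·13² + 16)/(2·16) ≡ 13/15. 15⁻¹ ≡ 8 (mod 17) since 15·8 = 120 ≡ 1, so λ ≡ 13·8 ≡ 2.
  x = λ² - 13 - 13 = 4 - 26 ≡ 12; y = λ·(13 - 12) - 16 ≡ 3. → (12, 3)
3P: (12, 3) + (13, 16). λ = (16 - 3)/(13 - 12) ≡ 13/1 mod 17. 1⁻¹ ≡ 1 (mod 17) since 1·1 = 1 ≡ 1, so λ ≡ 13.
  x = λ² - 12 - 13 = 169 - 25 ≡ 8; y = λ·(12 - 8) - 3 ≡ 15. → (8, 15)
4P: (8, 15) + (13, 16). λ = (16 - 15)/(13 - 8) ≡ 1/5 mod 17. 5⁻¹ ≡ 7 (mod 17), so λ ≡ 7.
  x = λ² - 8 - 13 = 49 - 21 ≡ 11; y = λ·(8 - 11) - 15 ≡ 15. → (11, 15)
5P: (11, 15) + (13, 16). λ = (16 - 15)/(13 - 11) ≡ 1/2 mod 17. 2⁻¹ ≡ 9 (mod 17), so λ ≡ 9.
  x = λ² - 11 - 13 = 81 - 24 ≡ 6; y = λ·(11 - 6) - 15 ≡ 13. → (6, 13)
6P: (6, 13) + (13, 16). λ = (16 - 13)/(13 - 6) ≡ 3/7 mod 17. 7⁻¹ ≡ 5 (mod 17) since 7·5 = 35 ≡ 1, so λ ≡ 15.
  x = λ² - 6 - 13 = 225 - 19 ≡ 2; y = λ·(6 - 2) - 13 ≡ 13. → (2, 13)
7P: (2, 13) + (13, 16). λ = (16 - 13)/(13 - 2) ≡ 3/11 mod 17. 11⁻¹ ≡ 14 (mod 17), so λ ≡ 8.
  x = λ² - 2 - 13 = 64 - 15 ≡ 15; y = λ·(2 - 15) - 13 ≡ 2. → (15, 2)

(15, 2)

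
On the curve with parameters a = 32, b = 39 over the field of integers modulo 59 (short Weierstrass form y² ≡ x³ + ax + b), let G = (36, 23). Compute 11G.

(44, 45)

Double-and-add on 11 = (1011)₂. Start with G = (36, 23) for the leading 1-bit.
double: tangent at (36, 23): λ = (3·36² + 32)/(2·23) ≡ 26/46. 46⁻¹ ≡ 9 (mod 59), so λ ≡ 26·9 ≡ 57.
  x = λ² - 36 - 36 = 3249 - 72 ≡ 50; y = λ·(36 - 50) - 23 ≡ 5. → (50, 5)
double: tangent at (50, 5): λ = (3·50² + 32)/(2·5) ≡ 39/10. 10⁻¹ ≡ 6 (mod 59) since 10·6 = 60 ≡ 1, so λ ≡ 39·6 ≡ 57.
  x = λ² - 50 - 50 = 3249 - 100 ≡ 22; y = λ·(50 - 22) - 5 ≡ 57. → (22, 57)
add G: (22, 57) + (36, 23). λ = (23 - 57)/(36 - 22) ≡ 25/14 mod 59. 14⁻¹ ≡ 38 (mod 59), so λ ≡ 6.
  x = λ² - 22 - 36 = 36 - 58 ≡ 37; y = λ·(22 - 37) - 57 ≡ 30. → (37, 30)
double: tangent at (37, 30): λ = (3·37² + 32)/(2·30) ≡ 9/1. 1⁻¹ ≡ 1 (mod 59) since 1·1 = 1 ≡ 1, so λ ≡ 9·1 ≡ 9.
  x = λ² - 37 - 37 = 81 - 74 ≡ 7; y = λ·(37 - 7) - 30 ≡ 4. → (7, 4)
add G: (7, 4) + (36, 23). λ = (23 - 4)/(36 - 7) ≡ 19/29 mod 59. 29⁻¹ ≡ 57 (mod 59) since 29·57 = 1653 ≡ 1, so λ ≡ 21.
  x = λ² - 7 - 36 = 441 - 43 ≡ 44; y = λ·(7 - 44) - 4 ≡ 45. → (44, 45)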